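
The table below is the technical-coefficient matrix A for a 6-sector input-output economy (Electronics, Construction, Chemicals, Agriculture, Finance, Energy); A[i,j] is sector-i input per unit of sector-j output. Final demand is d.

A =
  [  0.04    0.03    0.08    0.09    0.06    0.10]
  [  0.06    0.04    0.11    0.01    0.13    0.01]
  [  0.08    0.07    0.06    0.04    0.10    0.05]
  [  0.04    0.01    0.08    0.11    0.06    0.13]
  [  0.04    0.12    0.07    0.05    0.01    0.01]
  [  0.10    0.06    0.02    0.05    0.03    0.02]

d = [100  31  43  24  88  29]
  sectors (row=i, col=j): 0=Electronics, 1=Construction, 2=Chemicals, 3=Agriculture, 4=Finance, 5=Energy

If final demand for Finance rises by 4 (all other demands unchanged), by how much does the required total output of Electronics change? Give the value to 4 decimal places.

Form M = I − A:
  [  0.96   -0.03   -0.08   -0.09   -0.06   -0.10]
  [ -0.06    0.96   -0.11   -0.01   -0.13   -0.01]
  [ -0.08   -0.07    0.94   -0.04   -0.10   -0.05]
  [ -0.04   -0.01   -0.08    0.89   -0.06   -0.13]
  [ -0.04   -0.12   -0.07   -0.05    0.99   -0.01]
  [ -0.10   -0.06   -0.02   -0.05   -0.03    0.98]
Leontief inverse L = M⁻¹:
  [  1.0792    0.0645    0.1205    0.1284    0.0979    0.1350]
  [  0.0922    1.0789    0.1506    0.0395    0.1659    0.0350]
  [  0.1161    0.1075    1.1048    0.0750    0.1397    0.0807]
  [  0.0828    0.0463    0.1215    1.1530    0.0984    0.1691]
  [  0.0684    0.1441    0.1079    0.0743    1.0496    0.0345]
  [  0.1245    0.0816    0.0536    0.0781    0.0602    1.0477]
Total output x = L · d:
  x_0 = 1.0792·100 + 0.0645·31 + 0.1205·43 + 0.1284·24 + 0.0979·88 + 0.1350·29 = 130.7151
  x_1 = 0.0922·100 + 1.0789·31 + 0.1506·43 + 0.0395·24 + 0.1659·88 + 0.0350·29 = 65.7020
  x_2 = 0.1161·100 + 0.1075·31 + 1.1048·43 + 0.0750·24 + 0.1397·88 + 0.0807·29 = 78.8882
  x_3 = 0.0828·100 + 0.0463·31 + 0.1215·43 + 1.1530·24 + 0.0984·88 + 0.1691·29 = 56.1693
  x_4 = 0.0684·100 + 0.1441·31 + 0.1079·43 + 0.0743·24 + 1.0496·88 + 0.0345·29 = 111.1028
  x_5 = 0.1245·100 + 0.0816·31 + 0.0536·43 + 0.0781·24 + 0.0602·88 + 1.0477·29 = 54.8295
Δx_0 = L[0,4] · Δd_4 = 0.0979 · 4 = 0.3917

0.3917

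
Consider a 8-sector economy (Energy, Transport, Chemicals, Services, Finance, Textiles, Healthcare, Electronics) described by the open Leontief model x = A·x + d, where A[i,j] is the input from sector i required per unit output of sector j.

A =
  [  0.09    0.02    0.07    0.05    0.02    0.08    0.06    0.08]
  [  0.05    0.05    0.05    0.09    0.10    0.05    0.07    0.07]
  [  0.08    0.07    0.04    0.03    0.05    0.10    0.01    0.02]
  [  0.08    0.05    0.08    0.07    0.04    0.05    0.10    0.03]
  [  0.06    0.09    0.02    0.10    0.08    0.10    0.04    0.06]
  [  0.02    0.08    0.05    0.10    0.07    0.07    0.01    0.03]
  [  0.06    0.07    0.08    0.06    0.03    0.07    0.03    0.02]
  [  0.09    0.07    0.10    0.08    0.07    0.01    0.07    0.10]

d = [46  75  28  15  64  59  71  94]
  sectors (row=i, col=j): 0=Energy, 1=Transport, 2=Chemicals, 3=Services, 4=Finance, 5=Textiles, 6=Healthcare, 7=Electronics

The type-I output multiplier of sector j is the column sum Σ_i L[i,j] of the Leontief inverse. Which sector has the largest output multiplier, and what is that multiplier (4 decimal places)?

Services (2.1274)

Form M = I − A:
  [  0.91   -0.02   -0.07   -0.05   -0.02   -0.08   -0.06   -0.08]
  [ -0.05    0.95   -0.05   -0.09   -0.10   -0.05   -0.07   -0.07]
  [ -0.08   -0.07    0.96   -0.03   -0.05   -0.10   -0.01   -0.02]
  [ -0.08   -0.05   -0.08    0.93   -0.04   -0.05   -0.10   -0.03]
  [ -0.06   -0.09   -0.02   -0.10    0.92   -0.10   -0.04   -0.06]
  [ -0.02   -0.08   -0.05   -0.10   -0.07    0.93   -0.01   -0.03]
  [ -0.06   -0.07   -0.08   -0.06   -0.03   -0.07    0.97   -0.02]
  [ -0.09   -0.07   -0.10   -0.08   -0.07   -0.01   -0.07    0.90]
Leontief inverse L = M⁻¹:
  [  1.1510    0.0747    0.1277    0.1131    0.0686    0.1393    0.1029    0.1262]
  [  0.1193    1.1155    0.1132    0.1665    0.1596    0.1191    0.1229    0.1228]
  [  0.1282    0.1171    1.0846    0.0882    0.0960    0.1532    0.0465    0.0601]
  [  0.1435    0.1077    0.1386    1.1360    0.0910    0.1157    0.1456    0.0752]
  [  0.1292    0.1570    0.0856    0.1824    1.1443    0.1701    0.0963    0.1158]
  [  0.0738    0.1330    0.0991    0.1638    0.1214    1.1261    0.0538    0.0714]
  [  0.1121    0.1188    0.1274    0.1173    0.0762    0.1253    1.0685    0.0589]
  [  0.1710    0.1397    0.1721    0.1602    0.1343    0.0860    0.1292    1.1610]
Total output x = L · d:
  x_0 = 1.1510·46 + 0.0747·75 + 0.1277·28 + 0.1131·15 + 0.0686·64 + 0.1393·59 + 0.1029·71 + 0.1262·94 = 95.6013
  x_1 = 0.1193·46 + 1.1155·75 + 0.1132·28 + 0.1665·15 + 0.1596·64 + 0.1191·59 + 0.1229·71 + 0.1228·94 = 132.3250
  x_2 = 0.1282·46 + 0.1171·75 + 1.0846·28 + 0.0882·15 + 0.0960·64 + 0.1532·59 + 0.0465·71 + 0.0601·94 = 70.5093
  x_3 = 0.1435·46 + 0.1077·75 + 0.1386·28 + 1.1360·15 + 0.0910·64 + 0.1157·59 + 0.1456·71 + 0.0752·94 = 65.6554
  x_4 = 0.1292·46 + 0.1570·75 + 0.0856·28 + 0.1824·15 + 1.1443·64 + 0.1701·59 + 0.0963·71 + 0.1158·94 = 123.8384
  x_5 = 0.0738·46 + 0.1330·75 + 0.0991·28 + 0.1638·15 + 0.1214·64 + 1.1261·59 + 0.0538·71 + 0.0714·94 = 103.3491
  x_6 = 0.1121·46 + 0.1188·75 + 0.1274·28 + 0.1173·15 + 0.0762·64 + 0.1253·59 + 1.0685·71 + 0.0589·94 = 113.0715
  x_7 = 0.1710·46 + 0.1397·75 + 0.1721·28 + 0.1602·15 + 0.1343·64 + 0.0860·59 + 0.1292·71 + 1.1610·94 = 157.5416
Output multipliers (column sums of L):
  Energy: 2.0281
  Transport: 1.9635
  Chemicals: 1.9482
  Services: 2.1274
  Finance: 1.8915
  Textiles: 2.0347
  Healthcare: 1.7657
  Electronics: 1.7915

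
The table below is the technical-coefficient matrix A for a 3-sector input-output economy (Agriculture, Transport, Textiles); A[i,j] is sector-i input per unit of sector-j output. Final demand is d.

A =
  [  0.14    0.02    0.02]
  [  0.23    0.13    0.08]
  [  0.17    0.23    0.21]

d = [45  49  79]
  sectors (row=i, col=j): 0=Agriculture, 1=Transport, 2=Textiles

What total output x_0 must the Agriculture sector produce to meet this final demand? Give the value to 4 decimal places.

57.4639

Form M = I − A:
  [  0.86   -0.02   -0.02]
  [ -0.23    0.87   -0.08]
  [ -0.17   -0.23    0.79]
Leontief inverse L = M⁻¹:
  [  1.1790    0.0360    0.0335]
  [  0.3442    1.1915    0.1294]
  [  0.3539    0.3546    1.3107]
Total output x = L · d:
  x_0 = 1.1790·45 + 0.0360·49 + 0.0335·79 = 57.4639
  x_1 = 0.3442·45 + 1.1915·49 + 0.1294·79 = 84.0973
  x_2 = 0.3539·45 + 0.3546·49 + 1.3107·79 = 136.8497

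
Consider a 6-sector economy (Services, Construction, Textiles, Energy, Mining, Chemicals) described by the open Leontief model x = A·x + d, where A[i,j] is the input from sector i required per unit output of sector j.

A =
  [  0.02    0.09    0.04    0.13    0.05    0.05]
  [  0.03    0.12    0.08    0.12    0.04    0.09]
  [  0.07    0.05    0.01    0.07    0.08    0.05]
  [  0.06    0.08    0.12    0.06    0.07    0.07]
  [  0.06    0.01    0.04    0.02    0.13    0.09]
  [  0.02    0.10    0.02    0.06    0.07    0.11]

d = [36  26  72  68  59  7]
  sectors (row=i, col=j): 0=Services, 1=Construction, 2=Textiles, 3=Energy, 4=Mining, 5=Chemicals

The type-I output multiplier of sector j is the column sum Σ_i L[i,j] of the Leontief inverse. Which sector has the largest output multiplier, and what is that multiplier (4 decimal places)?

Chemicals (1.7802)

Form M = I − A:
  [  0.98   -0.09   -0.04   -0.13   -0.05   -0.05]
  [ -0.03    0.88   -0.08   -0.12   -0.04   -0.09]
  [ -0.07   -0.05    0.99   -0.07   -0.08   -0.05]
  [ -0.06   -0.08   -0.12    0.94   -0.07   -0.07]
  [ -0.06   -0.01   -0.04   -0.02    0.87   -0.09]
  [ -0.02   -0.10   -0.02   -0.06   -0.07    0.89]
Leontief inverse L = M⁻¹:
  [  1.0494    0.1407    0.0813    0.1777    0.0967    0.1015]
  [  0.0656    1.1856    0.1276    0.1819    0.0971    0.1549]
  [  0.0933    0.0908    1.0414    0.1106    0.1218    0.0940]
  [  0.0942    0.1362    0.1579    1.1169    0.1264    0.1286]
  [  0.0843    0.0463    0.0643    0.0561    1.1778    0.1366]
  [  0.0460    0.1512    0.0553    0.1066    0.1170    1.1648]
Total output x = L · d:
  x_0 = 1.0494·36 + 0.1407·26 + 0.0813·72 + 0.1777·68 + 0.0967·59 + 0.1015·7 = 65.7876
  x_1 = 0.0656·36 + 1.1856·26 + 0.1276·72 + 0.1819·68 + 0.0971·59 + 0.1549·7 = 61.5524
  x_2 = 0.0933·36 + 0.0908·26 + 1.0414·72 + 0.1106·68 + 0.1218·59 + 0.0940·7 = 96.0704
  x_3 = 0.0942·36 + 0.1362·26 + 0.1579·72 + 1.1169·68 + 0.1264·59 + 0.1286·7 = 102.6069
  x_4 = 0.0843·36 + 0.0463·26 + 0.0643·72 + 0.0561·68 + 1.1778·59 + 0.1366·7 = 83.1338
  x_5 = 0.0460·36 + 0.1512·26 + 0.0553·72 + 0.1066·68 + 0.1170·59 + 1.1648·7 = 31.8744
Output multipliers (column sums of L):
  Services: 1.4329
  Construction: 1.7508
  Textiles: 1.5277
  Energy: 1.7499
  Mining: 1.7368
  Chemicals: 1.7802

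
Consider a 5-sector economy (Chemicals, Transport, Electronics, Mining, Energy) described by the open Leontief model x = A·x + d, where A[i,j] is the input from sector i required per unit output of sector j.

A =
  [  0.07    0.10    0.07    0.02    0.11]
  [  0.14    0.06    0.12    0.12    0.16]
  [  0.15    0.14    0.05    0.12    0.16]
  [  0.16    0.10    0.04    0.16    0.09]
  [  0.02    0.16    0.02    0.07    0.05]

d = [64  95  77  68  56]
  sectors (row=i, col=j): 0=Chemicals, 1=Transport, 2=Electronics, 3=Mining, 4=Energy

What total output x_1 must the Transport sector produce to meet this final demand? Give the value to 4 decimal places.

174.7346

Form M = I − A:
  [  0.93   -0.10   -0.07   -0.02   -0.11]
  [ -0.14    0.94   -0.12   -0.12   -0.16]
  [ -0.15   -0.14    0.95   -0.12   -0.16]
  [ -0.16   -0.10   -0.04    0.84   -0.09]
  [ -0.02   -0.16   -0.02   -0.07    0.95]
Leontief inverse L = M⁻¹:
  [  1.1394    0.1795    0.1142    0.0849    0.1894]
  [  0.2539    1.1904    0.1845    0.2260    0.2824]
  [  0.2669    0.2687    1.1219    0.2289    0.2868]
  [  0.2699    0.2129    0.1041    1.2592    0.2039]
  [  0.0923    0.2256    0.0648    0.1375    1.1252]
Total output x = L · d:
  x_0 = 1.1394·64 + 0.1795·95 + 0.1142·77 + 0.0849·68 + 0.1894·56 = 115.1434
  x_1 = 0.2539·64 + 1.1904·95 + 0.1845·77 + 0.2260·68 + 0.2824·56 = 174.7346
  x_2 = 0.2669·64 + 0.2687·95 + 1.1219·77 + 0.2289·68 + 0.2868·56 = 160.6213
  x_3 = 0.2699·64 + 0.2129·95 + 0.1041·77 + 1.2592·68 + 0.2039·56 = 142.5512
  x_4 = 0.0923·64 + 0.2256·95 + 0.0648·77 + 0.1375·68 + 1.1252·56 = 104.6857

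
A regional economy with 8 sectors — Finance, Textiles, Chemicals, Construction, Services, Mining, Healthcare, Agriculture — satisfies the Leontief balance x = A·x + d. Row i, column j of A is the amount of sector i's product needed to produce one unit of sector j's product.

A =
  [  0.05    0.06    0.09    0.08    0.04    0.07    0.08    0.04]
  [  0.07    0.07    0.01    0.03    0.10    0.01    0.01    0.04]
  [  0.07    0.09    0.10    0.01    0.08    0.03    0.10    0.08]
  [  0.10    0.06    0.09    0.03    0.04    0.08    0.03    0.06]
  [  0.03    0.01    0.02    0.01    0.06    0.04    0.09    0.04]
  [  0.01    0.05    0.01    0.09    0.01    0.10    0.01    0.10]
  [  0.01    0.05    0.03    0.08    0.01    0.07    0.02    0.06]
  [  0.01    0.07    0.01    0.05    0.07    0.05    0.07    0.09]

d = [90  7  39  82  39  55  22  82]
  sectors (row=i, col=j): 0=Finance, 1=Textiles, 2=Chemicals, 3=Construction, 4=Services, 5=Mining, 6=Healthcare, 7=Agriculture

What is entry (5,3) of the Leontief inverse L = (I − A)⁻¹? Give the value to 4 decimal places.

Form M = I − A:
  [  0.95   -0.06   -0.09   -0.08   -0.04   -0.07   -0.08   -0.04]
  [ -0.07    0.93   -0.01   -0.03   -0.10   -0.01   -0.01   -0.04]
  [ -0.07   -0.09    0.90   -0.01   -0.08   -0.03   -0.10   -0.08]
  [ -0.10   -0.06   -0.09    0.97   -0.04   -0.08   -0.03   -0.06]
  [ -0.03   -0.01   -0.02   -0.01    0.94   -0.04   -0.09   -0.04]
  [ -0.01   -0.05   -0.01   -0.09   -0.01    0.90   -0.01   -0.10]
  [ -0.01   -0.05   -0.03   -0.08   -0.01   -0.07    0.98   -0.06]
  [ -0.01   -0.07   -0.01   -0.05   -0.07   -0.05   -0.07    0.91]
Leontief inverse L = M⁻¹:
  [  1.0896    0.1121    0.1308    0.1218    0.0844    0.1199    0.1231    0.0974]
  [  0.0949    1.0992    0.0327    0.0542    0.1323    0.0386    0.0416    0.0717]
  [  0.1083    0.1449    1.1393    0.0534    0.1321    0.0781    0.1511    0.1392]
  [  0.1366    0.1110    0.1292    1.0719    0.0850    0.1275    0.0756    0.1156]
  [  0.0461    0.0359    0.0380    0.0360    1.0817    0.0694    0.1143    0.0720]
  [  0.0372    0.0883    0.0335    0.1229    0.0425    1.1399    0.0371    0.1461]
  [  0.0358    0.0840    0.0532    0.1074    0.0391    0.1035    1.0446    0.0990]
  [  0.0363    0.1076    0.0324    0.0828    0.1058    0.0881    0.1016    1.1346]
Total output x = L · d:
  x_0 = 1.0896·90 + 0.1121·7 + 0.1308·39 + 0.1218·82 + 0.0844·39 + 0.1199·55 + 0.1231·22 + 0.0974·82 = 134.5222
  x_1 = 0.0949·90 + 1.0992·7 + 0.0327·39 + 0.0542·82 + 0.1323·39 + 0.0386·55 + 0.0416·22 + 0.0717·82 = 36.0347
  x_2 = 0.1083·90 + 0.1449·7 + 1.1393·39 + 0.0534·82 + 0.1321·39 + 0.0781·55 + 0.1511·22 + 0.1392·82 = 83.7510
  x_3 = 0.1366·90 + 0.1110·7 + 0.1292·39 + 1.0719·82 + 0.0850·39 + 0.1275·55 + 0.0756·22 + 0.1156·82 = 127.4756
  x_4 = 0.0461·90 + 0.0359·7 + 0.0380·39 + 0.0360·82 + 1.0817·39 + 0.0694·55 + 0.1143·22 + 0.0720·82 = 63.2645
  x_5 = 0.0372·90 + 0.0883·7 + 0.0335·39 + 0.1229·82 + 0.0425·39 + 1.1399·55 + 0.0371·22 + 0.1461·82 = 92.5011
  x_6 = 0.0358·90 + 0.0840·7 + 0.0532·39 + 0.1074·82 + 0.0391·39 + 0.1035·55 + 1.0446·22 + 0.0990·82 = 53.0040
  x_7 = 0.0363·90 + 0.1076·7 + 0.0324·39 + 0.0828·82 + 0.1058·39 + 0.0881·55 + 0.1016·22 + 1.1346·82 = 116.3108

L[5,3] = 0.1229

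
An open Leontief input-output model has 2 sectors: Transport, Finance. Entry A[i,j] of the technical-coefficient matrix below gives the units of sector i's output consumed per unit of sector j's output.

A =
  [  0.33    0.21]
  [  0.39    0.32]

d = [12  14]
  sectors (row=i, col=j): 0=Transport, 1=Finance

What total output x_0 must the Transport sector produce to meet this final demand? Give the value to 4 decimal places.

Form M = I − A:
  [  0.67   -0.21]
  [ -0.39    0.68]
Leontief inverse L = M⁻¹:
  [  1.8196    0.5619]
  [  1.0436    1.7929]
Total output x = L · d:
  x_0 = 1.8196·12 + 0.5619·14 = 29.7030
  x_1 = 1.0436·12 + 1.7929·14 = 37.6238

29.7030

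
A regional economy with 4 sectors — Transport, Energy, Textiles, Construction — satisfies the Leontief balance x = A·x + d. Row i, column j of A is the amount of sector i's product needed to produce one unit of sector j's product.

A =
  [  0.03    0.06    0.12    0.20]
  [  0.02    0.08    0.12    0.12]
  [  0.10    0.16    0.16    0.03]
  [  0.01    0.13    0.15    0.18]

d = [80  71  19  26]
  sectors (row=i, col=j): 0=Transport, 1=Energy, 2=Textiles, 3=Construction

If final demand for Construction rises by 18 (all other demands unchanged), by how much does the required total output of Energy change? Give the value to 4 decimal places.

Form M = I − A:
  [  0.97   -0.06   -0.12   -0.20]
  [ -0.02    0.92   -0.12   -0.12]
  [ -0.10   -0.16    0.84   -0.03]
  [ -0.01   -0.13   -0.15    0.82]
Leontief inverse L = M⁻¹:
  [  1.0601    0.1489    0.2242    0.2886]
  [  0.0468    1.1521    0.2048    0.1875]
  [  0.1367    0.2454    1.2657    0.1156]
  [  0.0454    0.2294    0.2667    1.2739]
Total output x = L · d:
  x_0 = 1.0601·80 + 0.1489·71 + 0.2242·19 + 0.2886·26 = 107.1428
  x_1 = 0.0468·80 + 1.1521·71 + 0.2048·19 + 0.1875·26 = 94.3094
  x_2 = 0.1367·80 + 0.2454·71 + 1.2657·19 + 0.1156·26 = 55.4129
  x_3 = 0.0454·80 + 0.2294·71 + 0.2667·19 + 1.2739·26 = 58.1019
Δx_1 = L[1,3] · Δd_3 = 0.1875 · 18 = 3.3751

3.3751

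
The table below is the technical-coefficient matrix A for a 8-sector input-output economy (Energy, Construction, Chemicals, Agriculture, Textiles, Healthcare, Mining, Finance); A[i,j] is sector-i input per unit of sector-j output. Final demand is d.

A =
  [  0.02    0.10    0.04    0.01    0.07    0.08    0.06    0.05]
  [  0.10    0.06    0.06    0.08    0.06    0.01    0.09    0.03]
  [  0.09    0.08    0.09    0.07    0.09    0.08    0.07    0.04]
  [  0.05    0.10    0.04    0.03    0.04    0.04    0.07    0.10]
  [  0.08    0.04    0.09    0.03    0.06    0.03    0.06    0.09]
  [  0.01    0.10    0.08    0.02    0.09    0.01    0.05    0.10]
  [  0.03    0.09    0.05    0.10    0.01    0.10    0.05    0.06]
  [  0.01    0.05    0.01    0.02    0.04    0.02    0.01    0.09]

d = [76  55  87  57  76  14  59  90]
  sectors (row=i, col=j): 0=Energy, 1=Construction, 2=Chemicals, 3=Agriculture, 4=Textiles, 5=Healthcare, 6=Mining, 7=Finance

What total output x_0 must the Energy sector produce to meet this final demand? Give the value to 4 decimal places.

125.8989

Form M = I − A:
  [  0.98   -0.10   -0.04   -0.01   -0.07   -0.08   -0.06   -0.05]
  [ -0.10    0.94   -0.06   -0.08   -0.06   -0.01   -0.09   -0.03]
  [ -0.09   -0.08    0.91   -0.07   -0.09   -0.08   -0.07   -0.04]
  [ -0.05   -0.10   -0.04    0.97   -0.04   -0.04   -0.07   -0.10]
  [ -0.08   -0.04   -0.09   -0.03    0.94   -0.03   -0.06   -0.09]
  [ -0.01   -0.10   -0.08   -0.02   -0.09    0.99   -0.05   -0.10]
  [ -0.03   -0.09   -0.05   -0.10   -0.01   -0.10    0.95   -0.06]
  [ -0.01   -0.05   -0.01   -0.02   -0.04   -0.02   -0.01    0.91]
Leontief inverse L = M⁻¹:
  [  1.0621    0.1584    0.0877    0.0494    0.1161    0.1129    0.1065    0.1038]
  [  0.1470    1.1316    0.1114    0.1243    0.1100    0.0571    0.1448    0.0906]
  [  0.1494    0.1679    1.1581    0.1232    0.1572    0.1334    0.1379    0.1175]
  [  0.0921    0.1624    0.0853    1.0710    0.0862    0.0769    0.1175    0.1566]
  [  0.1234    0.1058    0.1393    0.0702    1.1106    0.0728    0.1088    0.1491]
  [  0.0576    0.1585    0.1284    0.0621    0.1372    1.0465    0.0981    0.1559]
  [  0.0743    0.1609    0.1002    0.1422    0.0616    0.1372    1.1029    0.1233]
  [  0.0309    0.0792    0.0317    0.0383    0.0635    0.0352    0.0323    1.1211]
Total output x = L · d:
  x_0 = 1.0621·76 + 0.1584·55 + 0.0877·87 + 0.0494·57 + 0.1161·76 + 0.1129·14 + 0.1065·59 + 0.1038·90 = 125.8989
  x_1 = 0.1470·76 + 1.1316·55 + 0.1114·87 + 0.1243·57 + 0.1100·76 + 0.0571·14 + 0.1448·59 + 0.0906·90 = 116.0345
  x_2 = 0.1494·76 + 0.1679·55 + 1.1581·87 + 0.1232·57 + 0.1572·76 + 0.1334·14 + 0.1379·59 + 0.1175·90 = 160.8945
  x_3 = 0.0921·76 + 0.1624·55 + 0.0853·87 + 1.0710·57 + 0.0862·76 + 0.0769·14 + 0.1175·59 + 0.1566·90 = 113.0610
  x_4 = 0.1234·76 + 0.1058·55 + 0.1393·87 + 0.0702·57 + 1.1106·76 + 0.0728·14 + 0.1088·59 + 0.1491·90 = 136.5867
  x_5 = 0.0576·76 + 0.1585·55 + 0.1284·87 + 0.0621·57 + 0.1372·76 + 1.0465·14 + 0.0981·59 + 0.1559·90 = 72.6967
  x_6 = 0.0743·76 + 0.1609·55 + 0.1002·87 + 0.1422·57 + 0.0616·76 + 0.1372·14 + 1.1029·59 + 0.1233·90 = 114.0974
  x_7 = 0.0309·76 + 0.0792·55 + 0.0317·87 + 0.0383·57 + 0.0635·76 + 0.0352·14 + 0.0323·59 + 1.1211·90 = 119.7684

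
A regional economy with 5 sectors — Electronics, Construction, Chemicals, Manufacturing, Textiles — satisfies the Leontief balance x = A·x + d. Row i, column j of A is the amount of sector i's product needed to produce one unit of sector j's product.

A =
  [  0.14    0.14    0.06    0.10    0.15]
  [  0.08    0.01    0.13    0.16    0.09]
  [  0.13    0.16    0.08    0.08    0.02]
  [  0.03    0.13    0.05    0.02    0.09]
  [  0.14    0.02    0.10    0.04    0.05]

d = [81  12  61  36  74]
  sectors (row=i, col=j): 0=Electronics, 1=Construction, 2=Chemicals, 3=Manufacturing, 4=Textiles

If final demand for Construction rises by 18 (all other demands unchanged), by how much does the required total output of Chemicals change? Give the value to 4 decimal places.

Form M = I − A:
  [  0.86   -0.14   -0.06   -0.10   -0.15]
  [ -0.08    0.99   -0.13   -0.16   -0.09]
  [ -0.13   -0.16    0.92   -0.08   -0.02]
  [ -0.03   -0.13   -0.05    0.98   -0.09]
  [ -0.14   -0.02   -0.10   -0.04    0.95]
Leontief inverse L = M⁻¹:
  [  1.2528    0.2310    0.1507    0.1877    0.2406]
  [  0.1641    1.0964    0.1943    0.2179    0.1545]
  [  0.2181    0.2403    1.1543    0.1597    0.0966]
  [  0.0910    0.1730    0.1033    1.0719    0.1345]
  [  0.2149    0.0897    0.1522    0.0942    1.1072]
Total output x = L · d:
  x_0 = 1.2528·81 + 0.2310·12 + 0.1507·61 + 0.1877·36 + 0.2406·74 = 138.0052
  x_1 = 0.1641·81 + 1.0964·12 + 0.1943·61 + 0.2179·36 + 0.1545·74 = 57.5818
  x_2 = 0.2181·81 + 0.2403·12 + 1.1543·61 + 0.1597·36 + 0.0966·74 = 103.8674
  x_3 = 0.0910·81 + 0.1730·12 + 0.1033·61 + 1.0719·36 + 0.1345·74 = 64.2824
  x_4 = 0.2149·81 + 0.0897·12 + 0.1522·61 + 0.0942·36 + 1.1072·74 = 113.0846
Δx_2 = L[2,1] · Δd_1 = 0.2403 · 18 = 4.3259

4.3259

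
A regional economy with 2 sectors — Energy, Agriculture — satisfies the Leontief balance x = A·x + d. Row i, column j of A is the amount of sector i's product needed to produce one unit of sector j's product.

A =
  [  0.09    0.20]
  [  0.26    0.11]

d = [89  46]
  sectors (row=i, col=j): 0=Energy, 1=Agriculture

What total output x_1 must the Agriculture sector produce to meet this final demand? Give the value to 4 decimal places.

Form M = I − A:
  [  0.91   -0.20]
  [ -0.26    0.89]
Leontief inverse L = M⁻¹:
  [  1.1743    0.2639]
  [  0.3431    1.2007]
Total output x = L · d:
  x_0 = 1.1743·89 + 0.2639·46 = 116.6513
  x_1 = 0.3431·89 + 1.2007·46 = 85.7633

85.7633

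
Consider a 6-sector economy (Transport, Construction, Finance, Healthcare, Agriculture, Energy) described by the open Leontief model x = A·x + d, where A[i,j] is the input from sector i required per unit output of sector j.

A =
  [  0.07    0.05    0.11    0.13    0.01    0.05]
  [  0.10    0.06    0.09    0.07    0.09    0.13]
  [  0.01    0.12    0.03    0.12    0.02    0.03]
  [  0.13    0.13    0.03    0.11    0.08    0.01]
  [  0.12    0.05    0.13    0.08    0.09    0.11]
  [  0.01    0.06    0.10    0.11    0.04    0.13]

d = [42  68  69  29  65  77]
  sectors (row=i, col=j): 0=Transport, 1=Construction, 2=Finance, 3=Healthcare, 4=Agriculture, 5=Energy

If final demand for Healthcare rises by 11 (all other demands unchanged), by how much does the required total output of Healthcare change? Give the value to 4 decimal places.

Form M = I − A:
  [  0.93   -0.05   -0.11   -0.13   -0.01   -0.05]
  [ -0.10    0.94   -0.09   -0.07   -0.09   -0.13]
  [ -0.01   -0.12    0.97   -0.12   -0.02   -0.03]
  [ -0.13   -0.13   -0.03    0.89   -0.08   -0.01]
  [ -0.12   -0.05   -0.13   -0.08    0.91   -0.11]
  [ -0.01   -0.06   -0.10   -0.11   -0.04    0.87]
Leontief inverse L = M⁻¹:
  [  1.1271    0.1189    0.1622    0.2124    0.0506    0.0970]
  [  0.1696    1.1397    0.1708    0.1757    0.1428    0.2060]
  [  0.0646    0.1743    1.0762    0.1832    0.0611    0.0767]
  [  0.2098    0.2035    0.1059    1.2061    0.1342    0.0769]
  [  0.1938    0.1371    0.2132    0.1937    1.1445    0.1859]
  [  0.0675    0.1320    0.1605    0.1970    0.0870    1.1918]
Total output x = L · d:
  x_0 = 1.1271·42 + 0.1189·68 + 0.1622·69 + 0.2124·29 + 0.0506·65 + 0.0970·77 = 83.5333
  x_1 = 0.1696·42 + 1.1397·68 + 0.1708·69 + 0.1757·29 + 0.1428·65 + 0.2060·77 = 126.6530
  x_2 = 0.0646·42 + 0.1743·68 + 1.0762·69 + 0.1832·29 + 0.0611·65 + 0.0767·77 = 104.0143
  x_3 = 0.2098·42 + 0.2035·68 + 0.1059·69 + 1.2061·29 + 0.1342·65 + 0.0769·77 = 79.5780
  x_4 = 0.1938·42 + 0.1371·68 + 0.2132·69 + 0.1937·29 + 1.1445·65 + 0.1859·77 = 126.4928
  x_5 = 0.0675·42 + 0.1320·68 + 0.1605·69 + 0.1970·29 + 0.0870·65 + 1.1918·77 = 126.0336
Δx_3 = L[3,3] · Δd_3 = 1.2061 · 11 = 13.2670

13.2670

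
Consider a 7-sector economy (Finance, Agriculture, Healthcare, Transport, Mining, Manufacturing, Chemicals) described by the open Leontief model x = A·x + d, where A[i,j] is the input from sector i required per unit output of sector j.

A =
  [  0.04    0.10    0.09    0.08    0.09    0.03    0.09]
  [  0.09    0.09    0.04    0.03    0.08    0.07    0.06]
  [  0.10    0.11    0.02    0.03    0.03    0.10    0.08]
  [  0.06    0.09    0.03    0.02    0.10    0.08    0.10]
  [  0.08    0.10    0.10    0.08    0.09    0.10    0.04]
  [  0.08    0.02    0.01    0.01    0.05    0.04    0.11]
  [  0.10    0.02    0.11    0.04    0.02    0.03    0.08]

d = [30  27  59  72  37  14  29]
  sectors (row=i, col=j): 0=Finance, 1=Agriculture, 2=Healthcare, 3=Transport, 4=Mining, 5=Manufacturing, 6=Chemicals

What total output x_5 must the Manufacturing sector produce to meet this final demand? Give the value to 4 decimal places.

Form M = I − A:
  [  0.96   -0.10   -0.09   -0.08   -0.09   -0.03   -0.09]
  [ -0.09    0.91   -0.04   -0.03   -0.08   -0.07   -0.06]
  [ -0.10   -0.11    0.98   -0.03   -0.03   -0.10   -0.08]
  [ -0.06   -0.09   -0.03    0.98   -0.10   -0.08   -0.10]
  [ -0.08   -0.10   -0.10   -0.08    0.91   -0.10   -0.04]
  [ -0.08   -0.02   -0.01   -0.01   -0.05    0.96   -0.11]
  [ -0.10   -0.02   -0.11   -0.04   -0.02   -0.03    0.92]
Leontief inverse L = M⁻¹:
  [  1.1190    0.1755    0.1488    0.1215    0.1532    0.0945    0.1650]
  [  0.1571    1.1548    0.0932    0.0687    0.1372    0.1228    0.1269]
  [  0.1668    0.1704    1.0717    0.0662    0.0855    0.1484    0.1493]
  [  0.1315    0.1537    0.0871    1.0596    0.1569    0.1343    0.1685]
  [  0.1664    0.1846    0.1614    0.1260    1.1629    0.1711    0.1271]
  [  0.1265    0.0605    0.0526    0.0382    0.0861    1.0726    0.1570]
  [  0.1585    0.0772    0.1553    0.0727    0.0648    0.0752    1.1407]
Total output x = L · d:
  x_0 = 1.1190·30 + 0.1755·27 + 0.1488·59 + 0.1215·72 + 0.1532·37 + 0.0945·14 + 0.1650·29 = 67.6097
  x_1 = 0.1571·30 + 1.1548·27 + 0.0932·59 + 0.0687·72 + 0.1372·37 + 0.1228·14 + 0.1269·29 = 56.8105
  x_2 = 0.1668·30 + 0.1704·27 + 1.0717·59 + 0.0662·72 + 0.0855·37 + 0.1484·14 + 0.1493·29 = 87.1718
  x_3 = 0.1315·30 + 0.1537·27 + 0.0871·59 + 1.0596·72 + 0.1569·37 + 0.1343·14 + 0.1685·29 = 102.0941
  x_4 = 0.1664·30 + 0.1846·27 + 0.1614·59 + 0.1260·72 + 1.1629·37 + 0.1711·14 + 0.1271·29 = 77.6801
  x_5 = 0.1265·30 + 0.0605·27 + 0.0526·59 + 0.0382·72 + 0.0861·37 + 1.0726·14 + 0.1570·29 = 34.0374
  x_6 = 0.1585·30 + 0.0772·27 + 0.1553·59 + 0.0727·72 + 0.0648·37 + 0.0752·14 + 1.1407·29 = 57.7658

34.0374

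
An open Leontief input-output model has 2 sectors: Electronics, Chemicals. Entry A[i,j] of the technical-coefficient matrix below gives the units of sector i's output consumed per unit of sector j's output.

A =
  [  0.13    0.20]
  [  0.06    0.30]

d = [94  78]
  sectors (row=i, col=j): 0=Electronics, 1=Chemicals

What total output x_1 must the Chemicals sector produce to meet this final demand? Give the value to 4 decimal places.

Form M = I − A:
  [  0.87   -0.20]
  [ -0.06    0.70]
Leontief inverse L = M⁻¹:
  [  1.1725    0.3350]
  [  0.1005    1.4573]
Total output x = L · d:
  x_0 = 1.1725·94 + 0.3350·78 = 136.3484
  x_1 = 0.1005·94 + 1.4573·78 = 123.1156

123.1156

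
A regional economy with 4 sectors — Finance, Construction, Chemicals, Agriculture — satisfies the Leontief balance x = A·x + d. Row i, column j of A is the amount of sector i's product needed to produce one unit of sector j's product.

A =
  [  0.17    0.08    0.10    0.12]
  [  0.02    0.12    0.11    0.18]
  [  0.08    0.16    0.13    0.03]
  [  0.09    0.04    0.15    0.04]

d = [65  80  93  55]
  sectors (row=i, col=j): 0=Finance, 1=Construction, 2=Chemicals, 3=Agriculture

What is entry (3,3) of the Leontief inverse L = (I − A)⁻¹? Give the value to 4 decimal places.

Form M = I − A:
  [  0.83   -0.08   -0.10   -0.12]
  [ -0.02    0.88   -0.11   -0.18]
  [ -0.08   -0.16    0.87   -0.03]
  [ -0.09   -0.04   -0.15    0.96]
Leontief inverse L = M⁻¹:
  [  1.2484    0.1579    0.1965    0.1918]
  [  0.0739    1.1903    0.2001    0.2387]
  [  0.1332    0.2369    1.2118    0.0989]
  [  0.1409    0.1014    0.2161    1.0851]
Total output x = L · d:
  x_0 = 1.2484·65 + 0.1579·80 + 0.1965·93 + 0.1918·55 = 122.6050
  x_1 = 0.0739·65 + 1.1903·80 + 0.2001·93 + 0.2387·55 = 131.7653
  x_2 = 0.1332·65 + 0.2369·80 + 1.2118·93 + 0.0989·55 = 145.7498
  x_3 = 0.1409·65 + 0.1014·80 + 0.2161·93 + 1.0851·55 = 97.0495

L[3,3] = 1.0851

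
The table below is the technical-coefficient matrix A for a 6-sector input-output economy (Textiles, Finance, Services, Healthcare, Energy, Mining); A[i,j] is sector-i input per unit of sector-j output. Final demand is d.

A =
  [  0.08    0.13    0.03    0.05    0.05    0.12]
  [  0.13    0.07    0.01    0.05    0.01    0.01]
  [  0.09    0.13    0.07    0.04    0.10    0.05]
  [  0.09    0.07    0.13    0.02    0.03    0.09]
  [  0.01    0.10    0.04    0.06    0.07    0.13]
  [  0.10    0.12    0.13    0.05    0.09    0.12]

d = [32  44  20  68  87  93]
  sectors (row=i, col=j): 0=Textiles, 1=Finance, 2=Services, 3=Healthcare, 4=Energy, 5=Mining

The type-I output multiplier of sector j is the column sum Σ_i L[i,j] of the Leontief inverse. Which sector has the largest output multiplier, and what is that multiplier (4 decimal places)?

Form M = I − A:
  [  0.92   -0.13   -0.03   -0.05   -0.05   -0.12]
  [ -0.13    0.93   -0.01   -0.05   -0.01   -0.01]
  [ -0.09   -0.13    0.93   -0.04   -0.10   -0.05]
  [ -0.09   -0.07   -0.13    0.98   -0.03   -0.09]
  [ -0.01   -0.10   -0.04   -0.06    0.93   -0.13]
  [ -0.10   -0.12   -0.13   -0.05   -0.09    0.88]
Leontief inverse L = M⁻¹:
  [  1.1553    0.2140    0.0822    0.0886    0.0943    0.1876]
  [  0.1748    1.1203    0.0363    0.0721    0.0326    0.0508]
  [  0.1618    0.2155    1.1166    0.0797    0.1450    0.1175]
  [  0.1604    0.1553    0.1794    1.0565    0.0785    0.1535]
  [  0.0759    0.1750    0.0922    0.0945    1.1127    0.1916]
  [  0.1959    0.2356    0.1989    0.1014    0.1548    1.2103]
Total output x = L · d:
  x_0 = 1.1553·32 + 0.2140·44 + 0.0822·20 + 0.0886·68 + 0.0943·87 + 0.1876·93 = 79.7053
  x_1 = 0.1748·32 + 1.1203·44 + 0.0363·20 + 0.0721·68 + 0.0326·87 + 0.0508·93 = 68.0769
  x_2 = 0.1618·32 + 0.2155·44 + 1.1166·20 + 0.0797·68 + 0.1450·87 + 0.1175·93 = 65.9595
  x_3 = 0.1604·32 + 0.1553·44 + 0.1794·20 + 1.0565·68 + 0.0785·87 + 0.1535·93 = 108.4924
  x_4 = 0.0759·32 + 0.1750·44 + 0.0922·20 + 0.0945·68 + 1.1127·87 + 0.1916·93 = 133.0240
  x_5 = 0.1959·32 + 0.2356·44 + 0.1989·20 + 0.1014·68 + 0.1548·87 + 1.2103·93 = 153.5355
Output multipliers (column sums of L):
  Textiles: 1.9241
  Finance: 2.1156
  Services: 1.7055
  Healthcare: 1.4927
  Energy: 1.6180
  Mining: 1.9114

Finance (2.1156)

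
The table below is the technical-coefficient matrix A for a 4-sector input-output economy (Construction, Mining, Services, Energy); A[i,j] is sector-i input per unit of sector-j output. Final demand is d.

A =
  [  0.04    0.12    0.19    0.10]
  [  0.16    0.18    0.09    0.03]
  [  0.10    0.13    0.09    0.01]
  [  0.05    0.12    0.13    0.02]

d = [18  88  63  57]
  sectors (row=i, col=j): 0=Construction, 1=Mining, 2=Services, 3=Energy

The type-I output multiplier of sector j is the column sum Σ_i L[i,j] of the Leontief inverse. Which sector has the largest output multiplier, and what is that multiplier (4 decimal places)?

Form M = I − A:
  [  0.96   -0.12   -0.19   -0.10]
  [ -0.16    0.82   -0.09   -0.03]
  [ -0.10   -0.13    0.91   -0.01]
  [ -0.05   -0.12   -0.13    0.98]
Leontief inverse L = M⁻¹:
  [  1.1138    0.2242    0.2723    0.1233]
  [  0.2385    1.2937    0.1872    0.0659]
  [  0.1577    0.2116    1.1577    0.0344]
  [  0.1070    0.1979    0.1904    1.0393]
Total output x = L · d:
  x_0 = 1.1138·18 + 0.2242·88 + 0.2723·63 + 0.1233·57 = 63.9662
  x_1 = 0.2385·18 + 1.2937·88 + 0.1872·63 + 0.0659·57 = 133.6875
  x_2 = 0.1577·18 + 0.2116·88 + 1.1577·63 + 0.0344·57 = 96.3536
  x_3 = 0.1070·18 + 0.1979·88 + 0.1904·63 + 1.0393·57 = 90.5783
Output multipliers (column sums of L):
  Construction: 1.6170
  Mining: 1.9275
  Services: 1.8076
  Energy: 1.2629

Mining (1.9275)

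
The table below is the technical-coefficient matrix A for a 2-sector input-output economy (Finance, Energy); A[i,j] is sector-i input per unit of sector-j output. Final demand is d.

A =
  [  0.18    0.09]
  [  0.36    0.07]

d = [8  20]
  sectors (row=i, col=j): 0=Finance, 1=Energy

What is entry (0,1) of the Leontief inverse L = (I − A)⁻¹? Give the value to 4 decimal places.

L[0,1] = 0.1233

Form M = I − A:
  [  0.82   -0.09]
  [ -0.36    0.93]
Leontief inverse L = M⁻¹:
  [  1.2736    0.1233]
  [  0.4930    1.1230]
Total output x = L · d:
  x_0 = 1.2736·8 + 0.1233·20 = 12.6541
  x_1 = 0.4930·8 + 1.1230·20 = 26.4037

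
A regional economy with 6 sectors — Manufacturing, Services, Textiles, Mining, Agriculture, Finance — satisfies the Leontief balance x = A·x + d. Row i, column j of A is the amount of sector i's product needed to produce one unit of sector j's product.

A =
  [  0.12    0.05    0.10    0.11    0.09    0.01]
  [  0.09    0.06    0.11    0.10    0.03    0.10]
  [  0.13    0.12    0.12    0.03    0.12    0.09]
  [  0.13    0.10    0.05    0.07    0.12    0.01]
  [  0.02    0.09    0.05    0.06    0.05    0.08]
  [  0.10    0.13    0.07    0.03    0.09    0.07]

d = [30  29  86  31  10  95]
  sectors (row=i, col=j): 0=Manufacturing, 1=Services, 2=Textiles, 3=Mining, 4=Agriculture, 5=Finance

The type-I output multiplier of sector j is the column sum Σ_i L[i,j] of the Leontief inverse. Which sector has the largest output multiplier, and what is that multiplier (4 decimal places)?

Manufacturing (2.1407)

Form M = I − A:
  [  0.88   -0.05   -0.10   -0.11   -0.09   -0.01]
  [ -0.09    0.94   -0.11   -0.10   -0.03   -0.10]
  [ -0.13   -0.12    0.88   -0.03   -0.12   -0.09]
  [ -0.13   -0.10   -0.05    0.93   -0.12   -0.01]
  [ -0.02   -0.09   -0.05   -0.06    0.95   -0.08]
  [ -0.10   -0.13   -0.07   -0.03   -0.09    0.93]
Leontief inverse L = M⁻¹:
  [  1.2129    0.1307    0.1787    0.1762    0.1696    0.0609]
  [  0.1907    1.1487    0.1935    0.1647    0.1144    0.1559]
  [  0.2438    0.2244    1.2238    0.1116    0.2145    0.1648]
  [  0.2163    0.1758    0.1271    1.1382    0.1918    0.0623]
  [  0.0862    0.1523    0.1074    0.1053    1.1042    0.1238]
  [  0.1908    0.2119    0.1529    0.0973    0.1634    1.1300]
Total output x = L · d:
  x_0 = 1.2129·30 + 0.1307·29 + 0.1787·86 + 0.1762·31 + 0.1696·10 + 0.0609·95 = 68.4857
  x_1 = 0.1907·30 + 1.1487·29 + 0.1935·86 + 0.1647·31 + 0.1144·10 + 0.1559·95 = 76.7384
  x_2 = 0.2438·30 + 0.2244·29 + 1.2238·86 + 0.1116·31 + 0.2145·10 + 0.1648·95 = 140.3285
  x_3 = 0.2163·30 + 0.1758·29 + 0.1271·86 + 1.1382·31 + 0.1918·10 + 0.0623·95 = 65.6349
  x_4 = 0.0862·30 + 0.1523·29 + 0.1074·86 + 0.1053·31 + 1.1042·10 + 0.1238·95 = 42.3073
  x_5 = 0.1908·30 + 0.2119·29 + 0.1529·86 + 0.0973·31 + 0.1634·10 + 1.1300·95 = 137.0153
Output multipliers (column sums of L):
  Manufacturing: 2.1407
  Services: 2.0439
  Textiles: 1.9833
  Mining: 1.7933
  Agriculture: 1.9579
  Finance: 1.6977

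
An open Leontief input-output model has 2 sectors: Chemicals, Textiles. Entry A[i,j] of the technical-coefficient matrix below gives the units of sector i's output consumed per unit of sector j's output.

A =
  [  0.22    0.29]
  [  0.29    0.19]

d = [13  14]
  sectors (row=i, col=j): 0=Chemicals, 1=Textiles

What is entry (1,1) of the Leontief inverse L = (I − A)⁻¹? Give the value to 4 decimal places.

L[1,1] = 1.4241

Form M = I − A:
  [  0.78   -0.29]
  [ -0.29    0.81]
Leontief inverse L = M⁻¹:
  [  1.4789    0.5295]
  [  0.5295    1.4241]
Total output x = L · d:
  x_0 = 1.4789·13 + 0.5295·14 = 26.6387
  x_1 = 0.5295·13 + 1.4241·14 = 26.8213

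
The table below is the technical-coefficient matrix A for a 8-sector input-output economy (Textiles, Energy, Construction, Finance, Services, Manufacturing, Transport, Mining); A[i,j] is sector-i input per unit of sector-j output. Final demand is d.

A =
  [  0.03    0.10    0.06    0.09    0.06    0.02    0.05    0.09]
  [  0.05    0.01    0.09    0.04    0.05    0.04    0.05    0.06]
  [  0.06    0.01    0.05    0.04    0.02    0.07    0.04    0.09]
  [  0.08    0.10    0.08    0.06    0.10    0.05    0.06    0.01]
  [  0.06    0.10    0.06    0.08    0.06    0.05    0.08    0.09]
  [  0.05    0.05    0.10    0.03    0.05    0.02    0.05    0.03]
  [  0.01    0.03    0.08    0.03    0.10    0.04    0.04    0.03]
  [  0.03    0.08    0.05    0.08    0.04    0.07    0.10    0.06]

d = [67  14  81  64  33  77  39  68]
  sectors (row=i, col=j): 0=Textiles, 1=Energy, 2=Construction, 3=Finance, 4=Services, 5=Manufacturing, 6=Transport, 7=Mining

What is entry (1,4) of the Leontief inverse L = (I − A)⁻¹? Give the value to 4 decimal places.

L[1,4] = 0.0909

Form M = I − A:
  [  0.97   -0.10   -0.06   -0.09   -0.06   -0.02   -0.05   -0.09]
  [ -0.05    0.99   -0.09   -0.04   -0.05   -0.04   -0.05   -0.06]
  [ -0.06   -0.01    0.95   -0.04   -0.02   -0.07   -0.04   -0.09]
  [ -0.08   -0.10   -0.08    0.94   -0.10   -0.05   -0.06   -0.01]
  [ -0.06   -0.10   -0.06   -0.08    0.94   -0.05   -0.08   -0.09]
  [ -0.05   -0.05   -0.10   -0.03   -0.05    0.98   -0.05   -0.03]
  [ -0.01   -0.03   -0.08   -0.03   -0.10   -0.04    0.96   -0.03]
  [ -0.03   -0.08   -0.05   -0.08   -0.04   -0.07   -0.10    0.94]
Leontief inverse L = M⁻¹:
  [  1.0743    0.1538    0.1249    0.1421    0.1153    0.0648    0.1059    0.1426]
  [  0.0830    1.0521    0.1385    0.0804    0.0909    0.0744    0.0921    0.1032]
  [  0.0911    0.0526    1.0984    0.0797    0.0602    0.1022    0.0821    0.1297]
  [  0.1275    0.1571    0.1503    1.1153    0.1587    0.0945    0.1163    0.0704]
  [  0.1090    0.1615    0.1353    0.1393    1.1240    0.0995    0.1430    0.1505]
  [  0.0822    0.0874    0.1470    0.0681    0.0889    1.0530    0.0891    0.0732]
  [  0.0424    0.0683    0.1257    0.0669    0.1378    0.0722    1.0795    0.0711]
  [  0.0723    0.1313    0.1171    0.1287    0.0972    0.1122    0.1530    1.1095]
Total output x = L · d:
  x_0 = 1.0743·67 + 0.1538·14 + 0.1249·81 + 0.1421·64 + 0.1153·33 + 0.0648·77 + 0.1059·39 + 0.1426·68 = 115.9628
  x_1 = 0.0830·67 + 1.0521·14 + 0.1385·81 + 0.0804·64 + 0.0909·33 + 0.0744·77 + 0.0921·39 + 0.1032·68 = 55.9984
  x_2 = 0.0911·67 + 0.0526·14 + 1.0984·81 + 0.0797·64 + 0.0602·33 + 0.1022·77 + 0.0821·39 + 0.1297·68 = 122.7872
  x_3 = 0.1275·67 + 0.1571·14 + 0.1503·81 + 1.1153·64 + 0.1587·33 + 0.0945·77 + 0.1163·39 + 0.0704·68 = 116.1368
  x_4 = 0.1090·67 + 0.1615·14 + 0.1353·81 + 0.1393·64 + 1.1240·33 + 0.0995·77 + 0.1430·39 + 0.1505·68 = 90.0035
  x_5 = 0.0822·67 + 0.0874·14 + 0.1470·81 + 0.0681·64 + 0.0889·33 + 1.0530·77 + 0.0891·39 + 0.0732·68 = 115.4656
  x_6 = 0.0424·67 + 0.0683·14 + 0.1257·81 + 0.0669·64 + 0.1378·33 + 0.0722·77 + 1.0795·39 + 0.0711·68 = 75.3078
  x_7 = 0.0723·67 + 0.1313·14 + 0.1171·81 + 0.1287·64 + 0.0972·33 + 0.1122·77 + 0.1530·39 + 1.1095·68 = 117.6623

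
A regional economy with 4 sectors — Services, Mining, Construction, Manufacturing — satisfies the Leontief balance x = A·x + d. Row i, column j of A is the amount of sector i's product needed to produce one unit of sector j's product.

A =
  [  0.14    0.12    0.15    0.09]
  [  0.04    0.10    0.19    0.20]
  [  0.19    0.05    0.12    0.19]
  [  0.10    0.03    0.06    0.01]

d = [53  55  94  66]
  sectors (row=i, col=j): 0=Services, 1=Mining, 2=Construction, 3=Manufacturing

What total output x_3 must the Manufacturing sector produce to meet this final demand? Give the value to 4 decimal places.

91.5768

Form M = I − A:
  [  0.86   -0.12   -0.15   -0.09]
  [ -0.04    0.90   -0.19   -0.20]
  [ -0.19   -0.05    0.88   -0.19]
  [ -0.10   -0.03   -0.06    0.99]
Leontief inverse L = M⁻¹:
  [  1.2546    0.1890    0.2686    0.2038]
  [  0.1551    1.1585    0.2974    0.3052]
  [  0.3122    0.1199    1.2352    0.2897]
  [  0.1503    0.0615    0.1110    1.0575]
Total output x = L · d:
  x_0 = 1.2546·53 + 0.1890·55 + 0.2686·94 + 0.2038·66 = 115.5820
  x_1 = 0.1551·53 + 1.1585·55 + 0.2974·94 + 0.3052·66 = 120.0312
  x_2 = 0.3122·53 + 0.1199·55 + 1.2352·94 + 0.2897·66 = 158.3656
  x_3 = 0.1503·53 + 0.0615·55 + 0.1110·94 + 1.0575·66 = 91.5768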